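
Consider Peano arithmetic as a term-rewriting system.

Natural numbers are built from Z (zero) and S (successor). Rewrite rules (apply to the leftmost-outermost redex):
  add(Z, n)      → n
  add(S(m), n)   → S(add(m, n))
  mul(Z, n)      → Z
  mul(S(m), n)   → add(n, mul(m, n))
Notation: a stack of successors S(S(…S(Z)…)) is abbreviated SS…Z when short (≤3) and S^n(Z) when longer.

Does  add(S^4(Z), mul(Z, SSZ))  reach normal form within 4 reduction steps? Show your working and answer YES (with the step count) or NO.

  start: add(S^4(Z), mul(Z, SSZ))
  step 1: S(add(SSSZ, mul(Z, SSZ)))
  step 2: S(S(add(SSZ, mul(Z, SSZ))))
  step 3: S(S(S(add(SZ, mul(Z, SSZ)))))
  step 4: S(S(S(S(add(Z, mul(Z, SSZ))))))

Answer: NO — after 4 steps the term is S(S(S(S(add(Z, mul(Z, SSZ)))))), not yet normal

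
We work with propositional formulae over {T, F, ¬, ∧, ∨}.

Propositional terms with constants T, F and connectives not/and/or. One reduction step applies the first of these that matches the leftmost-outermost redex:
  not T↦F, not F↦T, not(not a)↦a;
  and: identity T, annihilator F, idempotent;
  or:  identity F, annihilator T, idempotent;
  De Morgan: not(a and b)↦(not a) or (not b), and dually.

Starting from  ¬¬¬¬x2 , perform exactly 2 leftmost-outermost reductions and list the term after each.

Answer: after 2 steps: x2

Working:
  start: ¬¬¬¬x2
  →1  ¬¬x2
  →2  x2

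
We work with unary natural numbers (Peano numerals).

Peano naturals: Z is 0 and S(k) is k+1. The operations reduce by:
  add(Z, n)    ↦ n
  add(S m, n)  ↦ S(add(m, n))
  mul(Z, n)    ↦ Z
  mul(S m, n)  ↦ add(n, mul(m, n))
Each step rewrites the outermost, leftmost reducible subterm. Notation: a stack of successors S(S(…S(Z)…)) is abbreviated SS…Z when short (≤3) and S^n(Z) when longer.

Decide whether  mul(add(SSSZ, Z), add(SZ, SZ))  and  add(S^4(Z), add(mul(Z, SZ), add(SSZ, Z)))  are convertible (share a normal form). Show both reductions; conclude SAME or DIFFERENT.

Term A:
  start: mul(add(SSSZ, Z), add(SZ, SZ))
  step 1: mul(S(add(SSZ, Z)), add(SZ, SZ))
  step 2: add(add(SZ, SZ), mul(add(SSZ, Z), add(SZ, SZ)))
  step 3: add(S(add(Z, SZ)), mul(add(SSZ, Z), add(SZ, SZ)))
  step 4: S(add(add(Z, SZ), mul(add(SSZ, Z), add(SZ, SZ))))
  step 5: S(add(SZ, mul(add(SSZ, Z), add(SZ, SZ))))
  step 6: S(S(add(Z, mul(add(SSZ, Z), add(SZ, SZ)))))
  step 7: S(S(mul(add(SSZ, Z), add(SZ, SZ))))
  step 8: S(S(mul(S(add(SZ, Z)), add(SZ, SZ))))
  step 9: S(S(add(add(SZ, SZ), mul(add(SZ, Z), add(SZ, SZ)))))
  step 10: S(S(add(S(add(Z, SZ)), mul(add(SZ, Z), add(SZ, SZ)))))
  step 11: S(S(S(add(add(Z, SZ), mul(add(SZ, Z), add(SZ, SZ))))))
  step 12: S(S(S(add(SZ, mul(add(SZ, Z), add(SZ, SZ))))))
  step 13: S(S(S(S(add(Z, mul(add(SZ, Z), add(SZ, SZ)))))))
  step 14: S(S(S(S(mul(add(SZ, Z), add(SZ, SZ))))))
  step 15: S(S(S(S(mul(S(add(Z, Z)), add(SZ, SZ))))))
  step 16: S(S(S(S(add(add(SZ, SZ), mul(add(Z, Z), add(SZ, SZ)))))))
  step 17: S(S(S(S(add(S(add(Z, SZ)), mul(add(Z, Z), add(SZ, SZ)))))))
  step 18: S(S(S(S(S(add(add(Z, SZ), mul(add(Z, Z), add(SZ, SZ))))))))
  step 19: S(S(S(S(S(add(SZ, mul(add(Z, Z), add(SZ, SZ))))))))
  step 20: S(S(S(S(S(S(add(Z, mul(add(Z, Z), add(SZ, SZ)))))))))
  step 21: S(S(S(S(S(S(mul(add(Z, Z), add(SZ, SZ))))))))
  step 22: S(S(S(S(S(S(mul(Z, add(SZ, SZ))))))))
  step 23: S^6(Z)

Term B:
  start: add(S^4(Z), add(mul(Z, SZ), add(SSZ, Z)))
  step 1: S(add(SSSZ, add(mul(Z, SZ), add(SSZ, Z))))
  step 2: S(S(add(SSZ, add(mul(Z, SZ), add(SSZ, Z)))))
  step 3: S(S(S(add(SZ, add(mul(Z, SZ), add(SSZ, Z))))))
  step 4: S(S(S(S(add(Z, add(mul(Z, SZ), add(SSZ, Z)))))))
  step 5: S(S(S(S(add(mul(Z, SZ), add(SSZ, Z))))))
  step 6: S(S(S(S(add(Z, add(SSZ, Z))))))
  step 7: S(S(S(S(add(SSZ, Z)))))
  step 8: S(S(S(S(S(add(SZ, Z))))))
  step 9: S(S(S(S(S(S(add(Z, Z)))))))
  step 10: S^6(Z)

Answer: SAME — A ⇓ S^6(Z), B ⇓ S^6(Z)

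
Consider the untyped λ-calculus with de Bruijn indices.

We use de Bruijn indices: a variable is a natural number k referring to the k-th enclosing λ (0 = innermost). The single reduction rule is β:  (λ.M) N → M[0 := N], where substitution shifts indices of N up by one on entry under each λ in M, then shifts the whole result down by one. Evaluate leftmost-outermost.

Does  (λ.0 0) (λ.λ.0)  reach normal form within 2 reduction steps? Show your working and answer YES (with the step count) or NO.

Answer: YES — reaches normal form λ.0 in 2 ≤ 2 steps

Reduction:
  start: (λ.0 0) (λ.λ.0)
  →1  (λ.λ.0) (λ.λ.0)
  →2  λ.0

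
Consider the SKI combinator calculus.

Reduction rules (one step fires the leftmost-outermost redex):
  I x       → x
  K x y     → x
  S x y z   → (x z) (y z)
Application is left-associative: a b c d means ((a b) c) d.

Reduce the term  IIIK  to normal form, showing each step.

Answer: normal form = K  (in 3 steps)

Working:
  start: IIIK
  →1  IIK
  →2  IK
  →3  K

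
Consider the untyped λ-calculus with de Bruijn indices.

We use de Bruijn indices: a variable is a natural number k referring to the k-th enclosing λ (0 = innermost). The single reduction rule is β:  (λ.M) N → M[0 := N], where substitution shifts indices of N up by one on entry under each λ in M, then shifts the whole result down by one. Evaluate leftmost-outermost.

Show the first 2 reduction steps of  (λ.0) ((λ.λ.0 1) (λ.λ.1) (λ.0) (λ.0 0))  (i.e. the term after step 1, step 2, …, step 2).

Answer: after 2 steps: (λ.0 (λ.λ.1)) (λ.0) (λ.0 0)

Working:
  start: (λ.0) ((λ.λ.0 1) (λ.λ.1) (λ.0) (λ.0 0))
  step 1: (λ.λ.0 1) (λ.λ.1) (λ.0) (λ.0 0)
  step 2: (λ.0 (λ.λ.1)) (λ.0) (λ.0 0)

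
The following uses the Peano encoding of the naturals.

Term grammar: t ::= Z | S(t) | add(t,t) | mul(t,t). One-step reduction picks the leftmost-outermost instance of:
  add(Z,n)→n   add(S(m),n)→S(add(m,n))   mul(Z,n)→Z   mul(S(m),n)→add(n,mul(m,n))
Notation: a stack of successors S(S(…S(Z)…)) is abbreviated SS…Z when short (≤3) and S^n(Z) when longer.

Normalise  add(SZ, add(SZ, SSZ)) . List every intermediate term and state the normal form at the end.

Answer: normal form = S^4(Z)  (in 4 steps)

Reduction:
  start: add(SZ, add(SZ, SSZ))
  [1] S(add(Z, add(SZ, SSZ)))
  [2] S(add(SZ, SSZ))
  [3] S(S(add(Z, SSZ)))
  [4] S^4(Z)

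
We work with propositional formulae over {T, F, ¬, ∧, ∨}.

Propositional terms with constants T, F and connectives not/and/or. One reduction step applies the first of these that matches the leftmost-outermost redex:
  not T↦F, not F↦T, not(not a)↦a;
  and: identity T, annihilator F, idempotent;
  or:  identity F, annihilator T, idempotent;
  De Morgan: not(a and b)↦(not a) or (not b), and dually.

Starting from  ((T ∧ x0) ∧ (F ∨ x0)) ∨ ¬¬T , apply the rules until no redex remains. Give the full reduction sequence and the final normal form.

Answer: normal form = T  (in 5 steps)

Working:
  start: ((T ∧ x0) ∧ (F ∨ x0)) ∨ ¬¬T
  [1] (x0 ∧ (F ∨ x0)) ∨ ¬¬T
  [2] (x0 ∧ x0) ∨ ¬¬T
  [3] x0 ∨ ¬¬T
  [4] x0 ∨ T
  [5] T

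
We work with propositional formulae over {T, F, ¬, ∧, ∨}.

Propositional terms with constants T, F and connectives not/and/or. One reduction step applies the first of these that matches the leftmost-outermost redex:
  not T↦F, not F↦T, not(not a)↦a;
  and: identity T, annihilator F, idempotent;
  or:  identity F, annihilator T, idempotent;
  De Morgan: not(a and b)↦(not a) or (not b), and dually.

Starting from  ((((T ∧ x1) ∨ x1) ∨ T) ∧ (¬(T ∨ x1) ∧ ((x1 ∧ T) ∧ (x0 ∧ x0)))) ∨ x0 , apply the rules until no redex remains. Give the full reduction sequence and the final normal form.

  start: ((((T ∧ x1) ∨ x1) ∨ T) ∧ (¬(T ∨ x1) ∧ ((x1 ∧ T) ∧ (x0 ∧ x0)))) ∨ x0
  step 1: (T ∧ (¬(T ∨ x1) ∧ ((x1 ∧ T) ∧ (x0 ∧ x0)))) ∨ x0
  step 2: (¬(T ∨ x1) ∧ ((x1 ∧ T) ∧ (x0 ∧ x0))) ∨ x0
  step 3: ((¬T ∧ ¬x1) ∧ ((x1 ∧ T) ∧ (x0 ∧ x0))) ∨ x0
  step 4: ((F ∧ ¬x1) ∧ ((x1 ∧ T) ∧ (x0 ∧ x0))) ∨ x0
  step 5: (F ∧ ((x1 ∧ T) ∧ (x0 ∧ x0))) ∨ x0
  step 6: F ∨ x0
  step 7: x0

Answer: normal form = x0  (in 7 steps)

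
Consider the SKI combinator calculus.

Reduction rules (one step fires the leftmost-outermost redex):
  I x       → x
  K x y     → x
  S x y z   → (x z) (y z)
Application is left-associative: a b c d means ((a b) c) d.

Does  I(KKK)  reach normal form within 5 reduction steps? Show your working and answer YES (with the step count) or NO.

Answer: YES — reaches normal form K in 2 ≤ 5 steps

Reduction:
  start: I(KKK)
  [1] KKK
  [2] K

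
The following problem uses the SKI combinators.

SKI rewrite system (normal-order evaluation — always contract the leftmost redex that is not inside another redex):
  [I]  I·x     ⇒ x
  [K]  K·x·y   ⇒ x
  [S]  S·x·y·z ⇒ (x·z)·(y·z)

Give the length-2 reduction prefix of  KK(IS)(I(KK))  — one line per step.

Answer: after 2 steps: K(KK)

Derivation:
  start: KK(IS)(I(KK))
  [1] K(I(KK))
  [2] K(KK)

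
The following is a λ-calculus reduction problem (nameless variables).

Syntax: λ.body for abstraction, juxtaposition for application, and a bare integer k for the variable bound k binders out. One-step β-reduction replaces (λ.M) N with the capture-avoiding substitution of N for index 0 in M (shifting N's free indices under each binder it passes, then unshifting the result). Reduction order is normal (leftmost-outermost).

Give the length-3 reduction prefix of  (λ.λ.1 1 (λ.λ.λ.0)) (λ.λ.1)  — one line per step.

Answer: after 3 steps: λ.λ.λ.1

Working:
  start: (λ.λ.1 1 (λ.λ.λ.0)) (λ.λ.1)
  →1  λ.(λ.λ.1) (λ.λ.1) (λ.λ.λ.0)
  →2  λ.(λ.λ.λ.1) (λ.λ.λ.0)
  →3  λ.λ.λ.1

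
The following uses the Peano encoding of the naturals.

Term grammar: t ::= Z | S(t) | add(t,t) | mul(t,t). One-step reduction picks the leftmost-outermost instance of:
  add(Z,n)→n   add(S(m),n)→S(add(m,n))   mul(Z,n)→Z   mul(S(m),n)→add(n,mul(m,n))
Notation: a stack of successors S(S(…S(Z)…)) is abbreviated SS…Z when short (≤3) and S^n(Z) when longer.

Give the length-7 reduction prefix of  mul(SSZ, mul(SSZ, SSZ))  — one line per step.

Answer: after 7 steps: S(S(add(mul(SZ, SSZ), mul(SZ, mul(SSZ, SSZ)))))

Derivation:
  start: mul(SSZ, mul(SSZ, SSZ))
  [1] add(mul(SSZ, SSZ), mul(SZ, mul(SSZ, SSZ)))
  [2] add(add(SSZ, mul(SZ, SSZ)), mul(SZ, mul(SSZ, SSZ)))
  [3] add(S(add(SZ, mul(SZ, SSZ))), mul(SZ, mul(SSZ, SSZ)))
  [4] S(add(add(SZ, mul(SZ, SSZ)), mul(SZ, mul(SSZ, SSZ))))
  [5] S(add(S(add(Z, mul(SZ, SSZ))), mul(SZ, mul(SSZ, SSZ))))
  [6] S(S(add(add(Z, mul(SZ, SSZ)), mul(SZ, mul(SSZ, SSZ)))))
  [7] S(S(add(mul(SZ, SSZ), mul(SZ, mul(SSZ, SSZ)))))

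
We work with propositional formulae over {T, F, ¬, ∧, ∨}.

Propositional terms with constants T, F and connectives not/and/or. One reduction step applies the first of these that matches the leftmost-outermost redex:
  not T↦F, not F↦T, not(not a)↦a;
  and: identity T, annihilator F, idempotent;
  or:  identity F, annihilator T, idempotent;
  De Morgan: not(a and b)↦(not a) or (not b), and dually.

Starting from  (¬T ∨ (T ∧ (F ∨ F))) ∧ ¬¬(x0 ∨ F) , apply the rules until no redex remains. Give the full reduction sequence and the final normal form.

Answer: normal form = F  (in 5 steps)

Working:
  start: (¬T ∨ (T ∧ (F ∨ F))) ∧ ¬¬(x0 ∨ F)
  step 1: (F ∨ (T ∧ (F ∨ F))) ∧ ¬¬(x0 ∨ F)
  step 2: (T ∧ (F ∨ F)) ∧ ¬¬(x0 ∨ F)
  step 3: (F ∨ F) ∧ ¬¬(x0 ∨ F)
  step 4: F ∧ ¬¬(x0 ∨ F)
  step 5: F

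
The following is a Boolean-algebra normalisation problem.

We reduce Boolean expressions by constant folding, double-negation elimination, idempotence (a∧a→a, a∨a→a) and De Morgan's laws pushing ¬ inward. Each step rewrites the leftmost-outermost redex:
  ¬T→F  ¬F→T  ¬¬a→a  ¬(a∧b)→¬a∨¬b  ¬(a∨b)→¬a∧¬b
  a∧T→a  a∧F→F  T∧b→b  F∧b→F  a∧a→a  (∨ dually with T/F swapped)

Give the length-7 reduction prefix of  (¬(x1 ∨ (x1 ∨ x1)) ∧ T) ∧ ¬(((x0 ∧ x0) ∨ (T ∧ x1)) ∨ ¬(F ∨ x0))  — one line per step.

  start: (¬(x1 ∨ (x1 ∨ x1)) ∧ T) ∧ ¬(((x0 ∧ x0) ∨ (T ∧ x1)) ∨ ¬(F ∨ x0))
  →1  ¬(x1 ∨ (x1 ∨ x1)) ∧ ¬(((x0 ∧ x0) ∨ (T ∧ x1)) ∨ ¬(F ∨ x0))
  →2  (¬x1 ∧ ¬(x1 ∨ x1)) ∧ ¬(((x0 ∧ x0) ∨ (T ∧ x1)) ∨ ¬(F ∨ x0))
  →3  (¬x1 ∧ (¬x1 ∧ ¬x1)) ∧ ¬(((x0 ∧ x0) ∨ (T ∧ x1)) ∨ ¬(F ∨ x0))
  →4  (¬x1 ∧ ¬x1) ∧ ¬(((x0 ∧ x0) ∨ (T ∧ x1)) ∨ ¬(F ∨ x0))
  →5  ¬x1 ∧ ¬(((x0 ∧ x0) ∨ (T ∧ x1)) ∨ ¬(F ∨ x0))
  →6  ¬x1 ∧ (¬((x0 ∧ x0) ∨ (T ∧ x1)) ∧ ¬¬(F ∨ x0))
  →7  ¬x1 ∧ ((¬(x0 ∧ x0) ∧ ¬(T ∧ x1)) ∧ ¬¬(F ∨ x0))

Answer: after 7 steps: ¬x1 ∧ ((¬(x0 ∧ x0) ∧ ¬(T ∧ x1)) ∧ ¬¬(F ∨ x0))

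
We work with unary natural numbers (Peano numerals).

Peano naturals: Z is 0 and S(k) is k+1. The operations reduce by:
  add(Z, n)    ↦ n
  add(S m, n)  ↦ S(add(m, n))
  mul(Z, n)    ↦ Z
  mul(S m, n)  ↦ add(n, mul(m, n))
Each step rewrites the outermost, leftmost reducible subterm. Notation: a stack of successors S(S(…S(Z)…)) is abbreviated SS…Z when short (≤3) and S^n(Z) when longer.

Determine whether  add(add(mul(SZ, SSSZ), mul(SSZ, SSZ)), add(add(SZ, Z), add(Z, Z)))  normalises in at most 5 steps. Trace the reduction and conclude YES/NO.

  start: add(add(mul(SZ, SSSZ), mul(SSZ, SSZ)), add(add(SZ, Z), add(Z, Z)))
  [1] add(add(add(SSSZ, mul(Z, SSSZ)), mul(SSZ, SSZ)), add(add(SZ, Z), add(Z, Z)))
  [2] add(add(S(add(SSZ, mul(Z, SSSZ))), mul(SSZ, SSZ)), add(add(SZ, Z), add(Z, Z)))
  [3] add(S(add(add(SSZ, mul(Z, SSSZ)), mul(SSZ, SSZ))), add(add(SZ, Z), add(Z, Z)))
  [4] S(add(add(add(SSZ, mul(Z, SSSZ)), mul(SSZ, SSZ)), add(add(SZ, Z), add(Z, Z))))
  [5] S(add(add(S(add(SZ, mul(Z, SSSZ))), mul(SSZ, SSZ)), add(add(SZ, Z), add(Z, Z))))

Answer: NO — after 5 steps the term is S(add(add(S(add(SZ, mul(Z, SSSZ))), mul(SSZ, SSZ)), add(add(SZ, Z), add(Z, Z)))), not yet normal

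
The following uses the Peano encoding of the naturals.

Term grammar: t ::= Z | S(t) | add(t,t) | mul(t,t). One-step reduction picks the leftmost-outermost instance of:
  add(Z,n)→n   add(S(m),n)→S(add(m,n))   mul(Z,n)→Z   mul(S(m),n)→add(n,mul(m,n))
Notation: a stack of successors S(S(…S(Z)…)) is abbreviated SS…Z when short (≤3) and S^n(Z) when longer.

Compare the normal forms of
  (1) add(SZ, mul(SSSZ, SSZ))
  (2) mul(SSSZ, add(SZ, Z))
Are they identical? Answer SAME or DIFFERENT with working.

Term A:
  start: add(SZ, mul(SSSZ, SSZ))
  [1] S(add(Z, mul(SSSZ, SSZ)))
  [2] S(mul(SSSZ, SSZ))
  [3] S(add(SSZ, mul(SSZ, SSZ)))
  [4] S(S(add(SZ, mul(SSZ, SSZ))))
  [5] S(S(S(add(Z, mul(SSZ, SSZ)))))
  [6] S(S(S(mul(SSZ, SSZ))))
  [7] S(S(S(add(SSZ, mul(SZ, SSZ)))))
  [8] S(S(S(S(add(SZ, mul(SZ, SSZ))))))
  [9] S(S(S(S(S(add(Z, mul(SZ, SSZ)))))))
  [10] S(S(S(S(S(mul(SZ, SSZ))))))
  [11] S(S(S(S(S(add(SSZ, mul(Z, SSZ)))))))
  [12] S(S(S(S(S(S(add(SZ, mul(Z, SSZ))))))))
  [13] S(S(S(S(S(S(S(add(Z, mul(Z, SSZ)))))))))
  [14] S(S(S(S(S(S(S(mul(Z, SSZ))))))))
  [15] S^7(Z)

Term B:
  start: mul(SSSZ, add(SZ, Z))
  [1] add(add(SZ, Z), mul(SSZ, add(SZ, Z)))
  [2] add(S(add(Z, Z)), mul(SSZ, add(SZ, Z)))
  [3] S(add(add(Z, Z), mul(SSZ, add(SZ, Z))))
  [4] S(add(Z, mul(SSZ, add(SZ, Z))))
  [5] S(mul(SSZ, add(SZ, Z)))
  [6] S(add(add(SZ, Z), mul(SZ, add(SZ, Z))))
  [7] S(add(S(add(Z, Z)), mul(SZ, add(SZ, Z))))
  [8] S(S(add(add(Z, Z), mul(SZ, add(SZ, Z)))))
  [9] S(S(add(Z, mul(SZ, add(SZ, Z)))))
  [10] S(S(mul(SZ, add(SZ, Z))))
  [11] S(S(add(add(SZ, Z), mul(Z, add(SZ, Z)))))
  [12] S(S(add(S(add(Z, Z)), mul(Z, add(SZ, Z)))))
  [13] S(S(S(add(add(Z, Z), mul(Z, add(SZ, Z))))))
  [14] S(S(S(add(Z, mul(Z, add(SZ, Z))))))
  [15] S(S(S(mul(Z, add(SZ, Z)))))
  [16] SSSZ

Answer: DIFFERENT — A ⇓ S^7(Z), B ⇓ SSSZ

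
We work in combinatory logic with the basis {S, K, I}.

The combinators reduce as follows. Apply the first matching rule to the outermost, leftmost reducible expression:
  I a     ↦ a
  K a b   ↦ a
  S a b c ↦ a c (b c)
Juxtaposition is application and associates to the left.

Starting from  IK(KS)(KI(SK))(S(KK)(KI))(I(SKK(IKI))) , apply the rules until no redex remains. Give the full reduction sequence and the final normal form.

Answer: normal form = S(KI)  (in 7 steps)

Reduction:
  start: IK(KS)(KI(SK))(S(KK)(KI))(I(SKK(IKI)))
  →1  K(KS)(KI(SK))(S(KK)(KI))(I(SKK(IKI)))
  →2  KS(S(KK)(KI))(I(SKK(IKI)))
  →3  S(I(SKK(IKI)))
  →4  S(SKK(IKI))
  →5  S(K(IKI)(K(IKI)))
  →6  S(IKI)
  →7  S(KI)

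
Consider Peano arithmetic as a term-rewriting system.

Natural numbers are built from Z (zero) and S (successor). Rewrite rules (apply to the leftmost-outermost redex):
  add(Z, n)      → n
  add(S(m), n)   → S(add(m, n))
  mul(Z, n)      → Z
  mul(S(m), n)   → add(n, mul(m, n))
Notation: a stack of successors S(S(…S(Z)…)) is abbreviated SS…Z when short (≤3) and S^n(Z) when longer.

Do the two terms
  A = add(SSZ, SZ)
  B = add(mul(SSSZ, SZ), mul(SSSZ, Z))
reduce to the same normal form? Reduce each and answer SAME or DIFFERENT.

Term A:
  start: add(SSZ, SZ)
  [1] S(add(SZ, SZ))
  [2] S(S(add(Z, SZ)))
  [3] SSSZ

Term B:
  start: add(mul(SSSZ, SZ), mul(SSSZ, Z))
  [1] add(add(SZ, mul(SSZ, SZ)), mul(SSSZ, Z))
  [2] add(S(add(Z, mul(SSZ, SZ))), mul(SSSZ, Z))
  [3] S(add(add(Z, mul(SSZ, SZ)), mul(SSSZ, Z)))
  [4] S(add(mul(SSZ, SZ), mul(SSSZ, Z)))
  [5] S(add(add(SZ, mul(SZ, SZ)), mul(SSSZ, Z)))
  [6] S(add(S(add(Z, mul(SZ, SZ))), mul(SSSZ, Z)))
  [7] S(S(add(add(Z, mul(SZ, SZ)), mul(SSSZ, Z))))
  [8] S(S(add(mul(SZ, SZ), mul(SSSZ, Z))))
  [9] S(S(add(add(SZ, mul(Z, SZ)), mul(SSSZ, Z))))
  [10] S(S(add(S(add(Z, mul(Z, SZ))), mul(SSSZ, Z))))
  [11] S(S(S(add(add(Z, mul(Z, SZ)), mul(SSSZ, Z)))))
  [12] S(S(S(add(mul(Z, SZ), mul(SSSZ, Z)))))
  [13] S(S(S(add(Z, mul(SSSZ, Z)))))
  [14] S(S(S(mul(SSSZ, Z))))
  [15] S(S(S(add(Z, mul(SSZ, Z)))))
  [16] S(S(S(mul(SSZ, Z))))
  [17] S(S(S(add(Z, mul(SZ, Z)))))
  [18] S(S(S(mul(SZ, Z))))
  [19] S(S(S(add(Z, mul(Z, Z)))))
  [20] S(S(S(mul(Z, Z))))
  [21] SSSZ

Answer: SAME — A ⇓ SSSZ, B ⇓ SSSZ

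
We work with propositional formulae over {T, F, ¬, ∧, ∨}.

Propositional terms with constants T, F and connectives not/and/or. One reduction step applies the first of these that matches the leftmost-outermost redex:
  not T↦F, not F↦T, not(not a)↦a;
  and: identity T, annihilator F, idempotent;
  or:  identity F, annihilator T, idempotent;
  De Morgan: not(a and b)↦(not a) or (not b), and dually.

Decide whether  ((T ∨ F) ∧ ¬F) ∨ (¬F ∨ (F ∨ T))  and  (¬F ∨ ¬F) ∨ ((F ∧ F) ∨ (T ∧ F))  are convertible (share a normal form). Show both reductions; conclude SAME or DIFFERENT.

Term A:
  start: ((T ∨ F) ∧ ¬F) ∨ (¬F ∨ (F ∨ T))
  step 1: (T ∧ ¬F) ∨ (¬F ∨ (F ∨ T))
  step 2: ¬F ∨ (¬F ∨ (F ∨ T))
  step 3: T ∨ (¬F ∨ (F ∨ T))
  step 4: T

Term B:
  start: (¬F ∨ ¬F) ∨ ((F ∧ F) ∨ (T ∧ F))
  step 1: ¬F ∨ ((F ∧ F) ∨ (T ∧ F))
  step 2: T ∨ ((F ∧ F) ∨ (T ∧ F))
  step 3: T

Answer: SAME — A ⇓ T, B ⇓ T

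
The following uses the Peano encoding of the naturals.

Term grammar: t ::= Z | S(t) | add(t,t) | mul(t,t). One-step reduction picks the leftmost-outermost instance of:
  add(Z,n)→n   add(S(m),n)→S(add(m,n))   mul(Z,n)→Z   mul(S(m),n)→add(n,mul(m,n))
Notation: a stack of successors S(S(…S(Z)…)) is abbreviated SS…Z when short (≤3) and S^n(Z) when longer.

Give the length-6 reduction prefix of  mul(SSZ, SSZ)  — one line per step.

  start: mul(SSZ, SSZ)
  →1  add(SSZ, mul(SZ, SSZ))
  →2  S(add(SZ, mul(SZ, SSZ)))
  →3  S(S(add(Z, mul(SZ, SSZ))))
  →4  S(S(mul(SZ, SSZ)))
  →5  S(S(add(SSZ, mul(Z, SSZ))))
  →6  S(S(S(add(SZ, mul(Z, SSZ)))))

Answer: after 6 steps: S(S(S(add(SZ, mul(Z, SSZ)))))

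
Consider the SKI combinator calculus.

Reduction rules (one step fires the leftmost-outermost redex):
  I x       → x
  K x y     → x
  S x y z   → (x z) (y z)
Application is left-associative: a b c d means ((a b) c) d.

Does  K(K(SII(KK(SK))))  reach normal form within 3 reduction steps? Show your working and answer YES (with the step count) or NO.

Answer: NO — after 3 steps the term is K(K(K(I(KK(SK))))), not yet normal

Derivation:
  start: K(K(SII(KK(SK))))
  [1] K(K(I(KK(SK))(I(KK(SK)))))
  [2] K(K(KK(SK)(I(KK(SK)))))
  [3] K(K(K(I(KK(SK)))))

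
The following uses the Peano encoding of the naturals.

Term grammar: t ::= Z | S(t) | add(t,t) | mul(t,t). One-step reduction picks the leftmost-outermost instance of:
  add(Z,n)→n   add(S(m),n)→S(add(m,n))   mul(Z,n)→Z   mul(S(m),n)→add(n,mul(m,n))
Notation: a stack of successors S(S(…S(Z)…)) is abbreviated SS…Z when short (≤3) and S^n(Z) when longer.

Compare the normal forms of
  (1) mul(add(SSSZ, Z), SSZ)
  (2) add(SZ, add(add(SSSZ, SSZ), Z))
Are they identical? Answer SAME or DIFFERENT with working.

Term A:
  start: mul(add(SSSZ, Z), SSZ)
  [1] mul(S(add(SSZ, Z)), SSZ)
  [2] add(SSZ, mul(add(SSZ, Z), SSZ))
  [3] S(add(SZ, mul(add(SSZ, Z), SSZ)))
  [4] S(S(add(Z, mul(add(SSZ, Z), SSZ))))
  [5] S(S(mul(add(SSZ, Z), SSZ)))
  [6] S(S(mul(S(add(SZ, Z)), SSZ)))
  [7] S(S(add(SSZ, mul(add(SZ, Z), SSZ))))
  [8] S(S(S(add(SZ, mul(add(SZ, Z), SSZ)))))
  [9] S(S(S(S(add(Z, mul(add(SZ, Z), SSZ))))))
  [10] S(S(S(S(mul(add(SZ, Z), SSZ)))))
  [11] S(S(S(S(mul(S(add(Z, Z)), SSZ)))))
  [12] S(S(S(S(add(SSZ, mul(add(Z, Z), SSZ))))))
  [13] S(S(S(S(S(add(SZ, mul(add(Z, Z), SSZ)))))))
  [14] S(S(S(S(S(S(add(Z, mul(add(Z, Z), SSZ))))))))
  [15] S(S(S(S(S(S(mul(add(Z, Z), SSZ)))))))
  [16] S(S(S(S(S(S(mul(Z, SSZ)))))))
  [17] S^6(Z)

Term B:
  start: add(SZ, add(add(SSSZ, SSZ), Z))
  [1] S(add(Z, add(add(SSSZ, SSZ), Z)))
  [2] S(add(add(SSSZ, SSZ), Z))
  [3] S(add(S(add(SSZ, SSZ)), Z))
  [4] S(S(add(add(SSZ, SSZ), Z)))
  [5] S(S(add(S(add(SZ, SSZ)), Z)))
  [6] S(S(S(add(add(SZ, SSZ), Z))))
  [7] S(S(S(add(S(add(Z, SSZ)), Z))))
  [8] S(S(S(S(add(add(Z, SSZ), Z)))))
  [9] S(S(S(S(add(SSZ, Z)))))
  [10] S(S(S(S(S(add(SZ, Z))))))
  [11] S(S(S(S(S(S(add(Z, Z)))))))
  [12] S^6(Z)

Answer: SAME — A ⇓ S^6(Z), B ⇓ S^6(Z)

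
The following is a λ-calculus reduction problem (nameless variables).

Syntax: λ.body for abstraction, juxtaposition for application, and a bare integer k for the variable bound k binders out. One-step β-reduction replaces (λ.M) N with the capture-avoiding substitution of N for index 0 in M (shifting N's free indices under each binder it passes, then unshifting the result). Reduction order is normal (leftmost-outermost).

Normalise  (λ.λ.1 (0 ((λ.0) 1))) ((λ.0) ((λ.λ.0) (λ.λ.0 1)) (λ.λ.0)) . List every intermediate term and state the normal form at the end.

Answer: normal form = λ.λ.0  (in 5 steps)

Reduction:
  start: (λ.λ.1 (0 ((λ.0) 1))) ((λ.0) ((λ.λ.0) (λ.λ.0 1)) (λ.λ.0))
  →1  λ.(λ.0) ((λ.λ.0) (λ.λ.0 1)) (λ.λ.0) (0 ((λ.0) ((λ.0) ((λ.λ.0) (λ.λ.0 1)) (λ.λ.0))))
  →2  λ.(λ.λ.0) (λ.λ.0 1) (λ.λ.0) (0 ((λ.0) ((λ.0) ((λ.λ.0) (λ.λ.0 1)) (λ.λ.0))))
  →3  λ.(λ.0) (λ.λ.0) (0 ((λ.0) ((λ.0) ((λ.λ.0) (λ.λ.0 1)) (λ.λ.0))))
  →4  λ.(λ.λ.0) (0 ((λ.0) ((λ.0) ((λ.λ.0) (λ.λ.0 1)) (λ.λ.0))))
  →5  λ.λ.0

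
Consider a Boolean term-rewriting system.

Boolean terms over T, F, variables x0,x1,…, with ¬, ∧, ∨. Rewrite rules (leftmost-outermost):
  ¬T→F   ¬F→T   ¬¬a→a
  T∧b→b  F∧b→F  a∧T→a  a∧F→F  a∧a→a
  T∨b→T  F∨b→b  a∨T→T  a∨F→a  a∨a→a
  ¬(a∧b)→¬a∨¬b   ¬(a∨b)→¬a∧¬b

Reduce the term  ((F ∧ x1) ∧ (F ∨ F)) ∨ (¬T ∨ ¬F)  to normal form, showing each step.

Answer: normal form = T  (in 6 steps)

Working:
  start: ((F ∧ x1) ∧ (F ∨ F)) ∨ (¬T ∨ ¬F)
  step 1: (F ∧ (F ∨ F)) ∨ (¬T ∨ ¬F)
  step 2: F ∨ (¬T ∨ ¬F)
  step 3: ¬T ∨ ¬F
  step 4: F ∨ ¬F
  step 5: ¬F
  step 6: T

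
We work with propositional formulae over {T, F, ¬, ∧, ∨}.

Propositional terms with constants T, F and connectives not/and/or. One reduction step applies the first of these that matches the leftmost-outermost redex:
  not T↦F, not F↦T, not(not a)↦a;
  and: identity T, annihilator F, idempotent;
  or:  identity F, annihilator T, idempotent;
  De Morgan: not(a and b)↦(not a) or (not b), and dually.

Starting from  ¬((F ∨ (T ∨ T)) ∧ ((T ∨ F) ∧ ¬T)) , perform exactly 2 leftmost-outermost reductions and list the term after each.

Answer: after 2 steps: (¬F ∧ ¬(T ∨ T)) ∨ ¬((T ∨ F) ∧ ¬T)

Derivation:
  start: ¬((F ∨ (T ∨ T)) ∧ ((T ∨ F) ∧ ¬T))
  step 1: ¬(F ∨ (T ∨ T)) ∨ ¬((T ∨ F) ∧ ¬T)
  step 2: (¬F ∧ ¬(T ∨ T)) ∨ ¬((T ∨ F) ∧ ¬T)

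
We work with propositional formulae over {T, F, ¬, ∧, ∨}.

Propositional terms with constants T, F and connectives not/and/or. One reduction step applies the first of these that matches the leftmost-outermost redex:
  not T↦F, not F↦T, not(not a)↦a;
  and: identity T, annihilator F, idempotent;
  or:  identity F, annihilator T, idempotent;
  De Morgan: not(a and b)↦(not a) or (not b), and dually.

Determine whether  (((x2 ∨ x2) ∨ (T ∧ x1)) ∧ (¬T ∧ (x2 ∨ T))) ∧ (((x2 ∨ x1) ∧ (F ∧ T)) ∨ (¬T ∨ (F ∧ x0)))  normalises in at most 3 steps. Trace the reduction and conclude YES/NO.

  start: (((x2 ∨ x2) ∨ (T ∧ x1)) ∧ (¬T ∧ (x2 ∨ T))) ∧ (((x2 ∨ x1) ∧ (F ∧ T)) ∨ (¬T ∨ (F ∧ x0)))
  [1] ((x2 ∨ (T ∧ x1)) ∧ (¬T ∧ (x2 ∨ T))) ∧ (((x2 ∨ x1) ∧ (F ∧ T)) ∨ (¬T ∨ (F ∧ x0)))
  [2] ((x2 ∨ x1) ∧ (¬T ∧ (x2 ∨ T))) ∧ (((x2 ∨ x1) ∧ (F ∧ T)) ∨ (¬T ∨ (F ∧ x0)))
  [3] ((x2 ∨ x1) ∧ (F ∧ (x2 ∨ T))) ∧ (((x2 ∨ x1) ∧ (F ∧ T)) ∨ (¬T ∨ (F ∧ x0)))

Answer: NO — after 3 steps the term is ((x2 ∨ x1) ∧ (F ∧ (x2 ∨ T))) ∧ (((x2 ∨ x1) ∧ (F ∧ T)) ∨ (¬T ∨ (F ∧ x0))), not yet normal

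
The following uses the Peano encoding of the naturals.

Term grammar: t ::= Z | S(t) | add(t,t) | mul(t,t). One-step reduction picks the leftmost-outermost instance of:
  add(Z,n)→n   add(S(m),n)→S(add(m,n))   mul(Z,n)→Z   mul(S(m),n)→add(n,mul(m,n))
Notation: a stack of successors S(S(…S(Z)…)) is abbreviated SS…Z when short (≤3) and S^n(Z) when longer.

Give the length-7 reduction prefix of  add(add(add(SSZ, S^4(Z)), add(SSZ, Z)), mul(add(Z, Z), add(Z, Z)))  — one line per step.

Answer: after 7 steps: S(S(add(add(S^4(Z), add(SSZ, Z)), mul(add(Z, Z), add(Z, Z)))))

Reduction:
  start: add(add(add(SSZ, S^4(Z)), add(SSZ, Z)), mul(add(Z, Z), add(Z, Z)))
  [1] add(add(S(add(SZ, S^4(Z))), add(SSZ, Z)), mul(add(Z, Z), add(Z, Z)))
  [2] add(S(add(add(SZ, S^4(Z)), add(SSZ, Z))), mul(add(Z, Z), add(Z, Z)))
  [3] S(add(add(add(SZ, S^4(Z)), add(SSZ, Z)), mul(add(Z, Z), add(Z, Z))))
  [4] S(add(add(S(add(Z, S^4(Z))), add(SSZ, Z)), mul(add(Z, Z), add(Z, Z))))
  [5] S(add(S(add(add(Z, S^4(Z)), add(SSZ, Z))), mul(add(Z, Z), add(Z, Z))))
  [6] S(S(add(add(add(Z, S^4(Z)), add(SSZ, Z)), mul(add(Z, Z), add(Z, Z)))))
  [7] S(S(add(add(S^4(Z), add(SSZ, Z)), mul(add(Z, Z), add(Z, Z)))))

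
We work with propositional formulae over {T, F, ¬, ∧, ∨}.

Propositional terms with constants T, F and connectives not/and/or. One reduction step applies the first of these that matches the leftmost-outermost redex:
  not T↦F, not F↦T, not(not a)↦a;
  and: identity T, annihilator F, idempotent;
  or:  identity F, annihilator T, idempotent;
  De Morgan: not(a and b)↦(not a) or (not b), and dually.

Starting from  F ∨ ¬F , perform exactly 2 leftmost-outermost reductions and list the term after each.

Answer: after 2 steps: T

Reduction:
  start: F ∨ ¬F
  [1] ¬F
  [2] T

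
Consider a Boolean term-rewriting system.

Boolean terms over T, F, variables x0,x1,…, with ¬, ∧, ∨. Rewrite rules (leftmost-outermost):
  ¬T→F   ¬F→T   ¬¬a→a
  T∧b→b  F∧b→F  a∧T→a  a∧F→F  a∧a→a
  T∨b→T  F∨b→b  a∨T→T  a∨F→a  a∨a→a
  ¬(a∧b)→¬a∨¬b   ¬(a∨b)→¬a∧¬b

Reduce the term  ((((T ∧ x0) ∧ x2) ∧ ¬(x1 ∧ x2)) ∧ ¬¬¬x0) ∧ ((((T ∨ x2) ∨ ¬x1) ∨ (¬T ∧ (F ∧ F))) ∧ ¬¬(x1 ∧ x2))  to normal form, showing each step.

Answer: normal form = (((x0 ∧ x2) ∧ (¬x1 ∨ ¬x2)) ∧ ¬x0) ∧ (x1 ∧ x2)  (in 8 steps)

Derivation:
  start: ((((T ∧ x0) ∧ x2) ∧ ¬(x1 ∧ x2)) ∧ ¬¬¬x0) ∧ ((((T ∨ x2) ∨ ¬x1) ∨ (¬T ∧ (F ∧ F))) ∧ ¬¬(x1 ∧ x2))
  →1  (((x0 ∧ x2) ∧ ¬(x1 ∧ x2)) ∧ ¬¬¬x0) ∧ ((((T ∨ x2) ∨ ¬x1) ∨ (¬T ∧ (F ∧ F))) ∧ ¬¬(x1 ∧ x2))
  →2  (((x0 ∧ x2) ∧ (¬x1 ∨ ¬x2)) ∧ ¬¬¬x0) ∧ ((((T ∨ x2) ∨ ¬x1) ∨ (¬T ∧ (F ∧ F))) ∧ ¬¬(x1 ∧ x2))
  →3  (((x0 ∧ x2) ∧ (¬x1 ∨ ¬x2)) ∧ ¬x0) ∧ ((((T ∨ x2) ∨ ¬x1) ∨ (¬T ∧ (F ∧ F))) ∧ ¬¬(x1 ∧ x2))
  →4  (((x0 ∧ x2) ∧ (¬x1 ∨ ¬x2)) ∧ ¬x0) ∧ (((T ∨ ¬x1) ∨ (¬T ∧ (F ∧ F))) ∧ ¬¬(x1 ∧ x2))
  →5  (((x0 ∧ x2) ∧ (¬x1 ∨ ¬x2)) ∧ ¬x0) ∧ ((T ∨ (¬T ∧ (F ∧ F))) ∧ ¬¬(x1 ∧ x2))
  →6  (((x0 ∧ x2) ∧ (¬x1 ∨ ¬x2)) ∧ ¬x0) ∧ (T ∧ ¬¬(x1 ∧ x2))
  →7  (((x0 ∧ x2) ∧ (¬x1 ∨ ¬x2)) ∧ ¬x0) ∧ ¬¬(x1 ∧ x2)
  →8  (((x0 ∧ x2) ∧ (¬x1 ∨ ¬x2)) ∧ ¬x0) ∧ (x1 ∧ x2)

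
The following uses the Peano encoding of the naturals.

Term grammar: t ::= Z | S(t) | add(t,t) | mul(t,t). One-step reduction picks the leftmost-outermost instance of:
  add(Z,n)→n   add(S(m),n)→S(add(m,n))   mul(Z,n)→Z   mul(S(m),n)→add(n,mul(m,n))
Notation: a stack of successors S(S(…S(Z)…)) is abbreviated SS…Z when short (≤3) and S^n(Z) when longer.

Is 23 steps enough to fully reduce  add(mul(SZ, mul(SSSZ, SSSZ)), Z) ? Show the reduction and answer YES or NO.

  start: add(mul(SZ, mul(SSSZ, SSSZ)), Z)
  →1  add(add(mul(SSSZ, SSSZ), mul(Z, mul(SSSZ, SSSZ))), Z)
  →2  add(add(add(SSSZ, mul(SSZ, SSSZ)), mul(Z, mul(SSSZ, SSSZ))), Z)
  →3  add(add(S(add(SSZ, mul(SSZ, SSSZ))), mul(Z, mul(SSSZ, SSSZ))), Z)
  →4  add(S(add(add(SSZ, mul(SSZ, SSSZ)), mul(Z, mul(SSSZ, SSSZ)))), Z)
  →5  S(add(add(add(SSZ, mul(SSZ, SSSZ)), mul(Z, mul(SSSZ, SSSZ))), Z))
  →6  S(add(add(S(add(SZ, mul(SSZ, SSSZ))), mul(Z, mul(SSSZ, SSSZ))), Z))
  →7  S(add(S(add(add(SZ, mul(SSZ, SSSZ)), mul(Z, mul(SSSZ, SSSZ)))), Z))
  →8  S(S(add(add(add(SZ, mul(SSZ, SSSZ)), mul(Z, mul(SSSZ, SSSZ))), Z)))
  →9  S(S(add(add(S(add(Z, mul(SSZ, SSSZ))), mul(Z, mul(SSSZ, SSSZ))), Z)))
  →10  S(S(add(S(add(add(Z, mul(SSZ, SSSZ)), mul(Z, mul(SSSZ, SSSZ)))), Z)))
  →11  S(S(S(add(add(add(Z, mul(SSZ, SSSZ)), mul(Z, mul(SSSZ, SSSZ))), Z))))
  →12  S(S(S(add(add(mul(SSZ, SSSZ), mul(Z, mul(SSSZ, SSSZ))), Z))))
  →13  S(S(S(add(add(add(SSSZ, mul(SZ, SSSZ)), mul(Z, mul(SSSZ, SSSZ))), Z))))
  →14  S(S(S(add(add(S(add(SSZ, mul(SZ, SSSZ))), mul(Z, mul(SSSZ, SSSZ))), Z))))
  →15  S(S(S(add(S(add(add(SSZ, mul(SZ, SSSZ)), mul(Z, mul(SSSZ, SSSZ)))), Z))))
  →16  S(S(S(S(add(add(add(SSZ, mul(SZ, SSSZ)), mul(Z, mul(SSSZ, SSSZ))), Z)))))
  →17  S(S(S(S(add(add(S(add(SZ, mul(SZ, SSSZ))), mul(Z, mul(SSSZ, SSSZ))), Z)))))
  →18  S(S(S(S(add(S(add(add(SZ, mul(SZ, SSSZ)), mul(Z, mul(SSSZ, SSSZ)))), Z)))))
  →19  S(S(S(S(S(add(add(add(SZ, mul(SZ, SSSZ)), mul(Z, mul(SSSZ, SSSZ))), Z))))))
  →20  S(S(S(S(S(add(add(S(add(Z, mul(SZ, SSSZ))), mul(Z, mul(SSSZ, SSSZ))), Z))))))
  →21  S(S(S(S(S(add(S(add(add(Z, mul(SZ, SSSZ)), mul(Z, mul(SSSZ, SSSZ)))), Z))))))
  →22  S(S(S(S(S(S(add(add(add(Z, mul(SZ, SSSZ)), mul(Z, mul(SSSZ, SSSZ))), Z)))))))
  →23  S(S(S(S(S(S(add(add(mul(SZ, SSSZ), mul(Z, mul(SSSZ, SSSZ))), Z)))))))

Answer: NO — after 23 steps the term is S(S(S(S(S(S(add(add(mul(SZ, SSSZ), mul(Z, mul(SSSZ, SSSZ))), Z))))))), not yet normal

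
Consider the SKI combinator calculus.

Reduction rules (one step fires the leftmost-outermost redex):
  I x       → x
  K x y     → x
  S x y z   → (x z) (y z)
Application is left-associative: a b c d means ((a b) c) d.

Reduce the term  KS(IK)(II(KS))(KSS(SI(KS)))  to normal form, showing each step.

  start: KS(IK)(II(KS))(KSS(SI(KS)))
  →1  S(II(KS))(KSS(SI(KS)))
  →2  S(I(KS))(KSS(SI(KS)))
  →3  S(KS)(KSS(SI(KS)))
  →4  S(KS)(S(SI(KS)))

Answer: normal form = S(KS)(S(SI(KS)))  (in 4 steps)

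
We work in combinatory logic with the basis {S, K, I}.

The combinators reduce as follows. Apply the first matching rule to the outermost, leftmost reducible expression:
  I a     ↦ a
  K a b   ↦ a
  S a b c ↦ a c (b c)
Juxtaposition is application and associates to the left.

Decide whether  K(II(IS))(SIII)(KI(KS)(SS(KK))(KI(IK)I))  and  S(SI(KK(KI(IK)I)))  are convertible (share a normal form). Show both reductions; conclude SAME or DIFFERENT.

Answer: SAME — A ⇓ S(SIK), B ⇓ S(SIK)

Working:
Term A:
  start: K(II(IS))(SIII)(KI(KS)(SS(KK))(KI(IK)I))
  [1] II(IS)(KI(KS)(SS(KK))(KI(IK)I))
  [2] I(IS)(KI(KS)(SS(KK))(KI(IK)I))
  [3] IS(KI(KS)(SS(KK))(KI(IK)I))
  [4] S(KI(KS)(SS(KK))(KI(IK)I))
  [5] S(I(SS(KK))(KI(IK)I))
  [6] S(SS(KK)(KI(IK)I))
  [7] S(S(KI(IK)I)(KK(KI(IK)I)))
  [8] S(S(II)(KK(KI(IK)I)))
  [9] S(SI(KK(KI(IK)I)))
  [10] S(SIK)

Term B:
  start: S(SI(KK(KI(IK)I)))
  [1] S(SIK)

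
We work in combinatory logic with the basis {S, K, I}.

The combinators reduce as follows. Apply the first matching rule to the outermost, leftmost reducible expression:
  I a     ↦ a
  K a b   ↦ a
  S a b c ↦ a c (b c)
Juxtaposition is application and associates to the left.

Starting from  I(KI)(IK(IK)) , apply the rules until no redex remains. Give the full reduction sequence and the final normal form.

Answer: normal form = I  (in 2 steps)

Working:
  start: I(KI)(IK(IK))
  step 1: KI(IK(IK))
  step 2: I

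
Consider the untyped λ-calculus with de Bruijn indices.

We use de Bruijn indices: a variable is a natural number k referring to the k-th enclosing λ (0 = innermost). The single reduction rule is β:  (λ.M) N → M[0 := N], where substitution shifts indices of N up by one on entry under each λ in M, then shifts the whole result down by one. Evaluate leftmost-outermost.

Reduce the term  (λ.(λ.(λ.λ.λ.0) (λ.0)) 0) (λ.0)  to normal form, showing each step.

  start: (λ.(λ.(λ.λ.λ.0) (λ.0)) 0) (λ.0)
  [1] (λ.(λ.λ.λ.0) (λ.0)) (λ.0)
  [2] (λ.λ.λ.0) (λ.0)
  [3] λ.λ.0

Answer: normal form = λ.λ.0  (in 3 steps)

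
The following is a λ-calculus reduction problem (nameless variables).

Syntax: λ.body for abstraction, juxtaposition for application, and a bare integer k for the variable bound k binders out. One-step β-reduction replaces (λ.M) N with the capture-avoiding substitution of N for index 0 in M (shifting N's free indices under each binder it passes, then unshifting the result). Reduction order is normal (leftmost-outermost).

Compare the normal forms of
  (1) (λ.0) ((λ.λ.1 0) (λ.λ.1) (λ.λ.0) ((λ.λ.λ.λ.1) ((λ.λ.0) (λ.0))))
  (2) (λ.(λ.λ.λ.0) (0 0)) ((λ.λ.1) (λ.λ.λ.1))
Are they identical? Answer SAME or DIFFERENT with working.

Term A:
  start: (λ.0) ((λ.λ.1 0) (λ.λ.1) (λ.λ.0) ((λ.λ.λ.λ.1) ((λ.λ.0) (λ.0))))
  step 1: (λ.λ.1 0) (λ.λ.1) (λ.λ.0) ((λ.λ.λ.λ.1) ((λ.λ.0) (λ.0)))
  step 2: (λ.(λ.λ.1) 0) (λ.λ.0) ((λ.λ.λ.λ.1) ((λ.λ.0) (λ.0)))
  step 3: (λ.λ.1) (λ.λ.0) ((λ.λ.λ.λ.1) ((λ.λ.0) (λ.0)))
  step 4: (λ.λ.λ.0) ((λ.λ.λ.λ.1) ((λ.λ.0) (λ.0)))
  step 5: λ.λ.0

Term B:
  start: (λ.(λ.λ.λ.0) (0 0)) ((λ.λ.1) (λ.λ.λ.1))
  step 1: (λ.λ.λ.0) ((λ.λ.1) (λ.λ.λ.1) ((λ.λ.1) (λ.λ.λ.1)))
  step 2: λ.λ.0

Answer: SAME — A ⇓ λ.λ.0, B ⇓ λ.λ.0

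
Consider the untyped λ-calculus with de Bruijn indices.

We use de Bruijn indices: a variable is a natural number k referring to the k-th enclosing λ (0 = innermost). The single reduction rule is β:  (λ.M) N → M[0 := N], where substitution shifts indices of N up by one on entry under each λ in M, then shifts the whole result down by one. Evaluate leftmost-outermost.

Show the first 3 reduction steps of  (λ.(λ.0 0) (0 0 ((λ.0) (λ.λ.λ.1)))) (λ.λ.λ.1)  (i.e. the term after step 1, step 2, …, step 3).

  start: (λ.(λ.0 0) (0 0 ((λ.0) (λ.λ.λ.1)))) (λ.λ.λ.1)
  step 1: (λ.0 0) ((λ.λ.λ.1) (λ.λ.λ.1) ((λ.0) (λ.λ.λ.1)))
  step 2: (λ.λ.λ.1) (λ.λ.λ.1) ((λ.0) (λ.λ.λ.1)) ((λ.λ.λ.1) (λ.λ.λ.1) ((λ.0) (λ.λ.λ.1)))
  step 3: (λ.λ.1) ((λ.0) (λ.λ.λ.1)) ((λ.λ.λ.1) (λ.λ.λ.1) ((λ.0) (λ.λ.λ.1)))

Answer: after 3 steps: (λ.λ.1) ((λ.0) (λ.λ.λ.1)) ((λ.λ.λ.1) (λ.λ.λ.1) ((λ.0) (λ.λ.λ.1)))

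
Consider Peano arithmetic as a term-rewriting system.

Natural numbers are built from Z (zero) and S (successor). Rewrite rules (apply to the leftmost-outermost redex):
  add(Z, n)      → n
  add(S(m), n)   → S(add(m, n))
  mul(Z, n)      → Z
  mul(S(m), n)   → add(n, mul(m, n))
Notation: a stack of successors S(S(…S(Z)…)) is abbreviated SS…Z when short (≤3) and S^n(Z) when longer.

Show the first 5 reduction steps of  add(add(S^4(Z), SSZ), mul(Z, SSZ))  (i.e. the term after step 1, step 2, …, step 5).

  start: add(add(S^4(Z), SSZ), mul(Z, SSZ))
  [1] add(S(add(SSSZ, SSZ)), mul(Z, SSZ))
  [2] S(add(add(SSSZ, SSZ), mul(Z, SSZ)))
  [3] S(add(S(add(SSZ, SSZ)), mul(Z, SSZ)))
  [4] S(S(add(add(SSZ, SSZ), mul(Z, SSZ))))
  [5] S(S(add(S(add(SZ, SSZ)), mul(Z, SSZ))))

Answer: after 5 steps: S(S(add(S(add(SZ, SSZ)), mul(Z, SSZ))))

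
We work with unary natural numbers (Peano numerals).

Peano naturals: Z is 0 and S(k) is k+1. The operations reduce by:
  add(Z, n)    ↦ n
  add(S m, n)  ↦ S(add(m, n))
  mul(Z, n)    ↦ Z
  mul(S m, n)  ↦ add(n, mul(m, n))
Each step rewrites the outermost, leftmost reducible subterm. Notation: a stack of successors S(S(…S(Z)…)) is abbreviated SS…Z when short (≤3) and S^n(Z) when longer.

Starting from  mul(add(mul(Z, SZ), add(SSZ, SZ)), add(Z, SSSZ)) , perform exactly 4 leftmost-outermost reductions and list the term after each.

Answer: after 4 steps: add(add(Z, SSSZ), mul(add(SZ, SZ), add(Z, SSSZ)))

Reduction:
  start: mul(add(mul(Z, SZ), add(SSZ, SZ)), add(Z, SSSZ))
  [1] mul(add(Z, add(SSZ, SZ)), add(Z, SSSZ))
  [2] mul(add(SSZ, SZ), add(Z, SSSZ))
  [3] mul(S(add(SZ, SZ)), add(Z, SSSZ))
  [4] add(add(Z, SSSZ), mul(add(SZ, SZ), add(Z, SSSZ)))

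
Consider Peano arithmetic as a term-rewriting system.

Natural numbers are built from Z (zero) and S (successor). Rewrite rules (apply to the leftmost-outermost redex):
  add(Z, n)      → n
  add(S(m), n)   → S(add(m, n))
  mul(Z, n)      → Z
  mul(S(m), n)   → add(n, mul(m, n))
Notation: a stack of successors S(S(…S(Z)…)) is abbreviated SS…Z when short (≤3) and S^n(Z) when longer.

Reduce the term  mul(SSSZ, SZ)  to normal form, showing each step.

Answer: normal form = SSSZ  (in 10 steps)

Working:
  start: mul(SSSZ, SZ)
  step 1: add(SZ, mul(SSZ, SZ))
  step 2: S(add(Z, mul(SSZ, SZ)))
  step 3: S(mul(SSZ, SZ))
  step 4: S(add(SZ, mul(SZ, SZ)))
  step 5: S(S(add(Z, mul(SZ, SZ))))
  step 6: S(S(mul(SZ, SZ)))
  step 7: S(S(add(SZ, mul(Z, SZ))))
  step 8: S(S(S(add(Z, mul(Z, SZ)))))
  step 9: S(S(S(mul(Z, SZ))))
  step 10: SSSZ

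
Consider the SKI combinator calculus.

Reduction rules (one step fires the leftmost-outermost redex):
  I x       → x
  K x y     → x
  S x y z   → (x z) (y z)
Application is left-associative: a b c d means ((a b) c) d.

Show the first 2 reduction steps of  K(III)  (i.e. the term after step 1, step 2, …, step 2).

  start: K(III)
  [1] K(II)
  [2] KI

Answer: after 2 steps: KI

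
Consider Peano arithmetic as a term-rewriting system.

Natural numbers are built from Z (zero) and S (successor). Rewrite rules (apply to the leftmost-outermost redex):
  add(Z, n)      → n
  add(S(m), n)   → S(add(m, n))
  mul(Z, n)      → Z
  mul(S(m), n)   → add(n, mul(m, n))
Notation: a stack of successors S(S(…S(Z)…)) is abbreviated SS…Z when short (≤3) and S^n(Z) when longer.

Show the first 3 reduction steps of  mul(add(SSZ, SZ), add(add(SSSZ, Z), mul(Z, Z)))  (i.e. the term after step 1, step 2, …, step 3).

  start: mul(add(SSZ, SZ), add(add(SSSZ, Z), mul(Z, Z)))
  →1  mul(S(add(SZ, SZ)), add(add(SSSZ, Z), mul(Z, Z)))
  →2  add(add(add(SSSZ, Z), mul(Z, Z)), mul(add(SZ, SZ), add(add(SSSZ, Z), mul(Z, Z))))
  →3  add(add(S(add(SSZ, Z)), mul(Z, Z)), mul(add(SZ, SZ), add(add(SSSZ, Z), mul(Z, Z))))

Answer: after 3 steps: add(add(S(add(SSZ, Z)), mul(Z, Z)), mul(add(SZ, SZ), add(add(SSSZ, Z), mul(Z, Z))))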